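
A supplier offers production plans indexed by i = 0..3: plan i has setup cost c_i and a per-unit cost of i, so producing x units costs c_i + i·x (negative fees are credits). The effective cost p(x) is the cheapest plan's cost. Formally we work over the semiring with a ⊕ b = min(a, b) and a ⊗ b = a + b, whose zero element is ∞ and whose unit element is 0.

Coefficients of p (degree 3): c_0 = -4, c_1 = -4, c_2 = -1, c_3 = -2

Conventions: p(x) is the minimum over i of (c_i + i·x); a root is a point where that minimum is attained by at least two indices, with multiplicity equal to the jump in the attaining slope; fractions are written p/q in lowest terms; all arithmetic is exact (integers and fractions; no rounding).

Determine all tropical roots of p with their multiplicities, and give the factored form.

hull edge (i=0, c=-4) to (i=1, c=-4): slope 0, span 1
hull edge (i=1, c=-4) to (i=3, c=-2): slope 1, span 2
Factored form: p(x) = -2 ⊗ (x ⊕ (-1)) ⊗ (x ⊕ (-1)) ⊗ (x ⊕ 0)
Answer: roots = -1 (mult 2), 0 (mult 1)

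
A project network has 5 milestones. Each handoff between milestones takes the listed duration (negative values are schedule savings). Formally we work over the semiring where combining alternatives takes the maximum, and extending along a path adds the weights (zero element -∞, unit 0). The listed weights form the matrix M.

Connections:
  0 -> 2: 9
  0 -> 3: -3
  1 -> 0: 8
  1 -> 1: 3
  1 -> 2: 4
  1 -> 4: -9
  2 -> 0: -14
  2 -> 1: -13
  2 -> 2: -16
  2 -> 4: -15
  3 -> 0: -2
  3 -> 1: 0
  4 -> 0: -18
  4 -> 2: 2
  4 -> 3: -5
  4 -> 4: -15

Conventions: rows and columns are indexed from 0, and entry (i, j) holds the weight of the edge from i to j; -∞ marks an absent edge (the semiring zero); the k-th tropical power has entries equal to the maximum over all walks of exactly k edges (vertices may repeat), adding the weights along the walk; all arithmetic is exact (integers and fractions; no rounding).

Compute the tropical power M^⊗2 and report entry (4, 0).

M^⊗2:
  [-5, -3, -7, -∞, -6]
  [11, 6, 17, 5, -6]
  [-5, -10, -5, -17, -22]
  [8, 3, 7, -5, -9]
  [-7, -5, -9, -20, -13]
Key observation: the optimum is the walk 4->3->0, with weight (-5) + (-2) = -7.
Optimal value attained by: walk 4->3->0.
Answer: (M^⊗2)[4][0] = -7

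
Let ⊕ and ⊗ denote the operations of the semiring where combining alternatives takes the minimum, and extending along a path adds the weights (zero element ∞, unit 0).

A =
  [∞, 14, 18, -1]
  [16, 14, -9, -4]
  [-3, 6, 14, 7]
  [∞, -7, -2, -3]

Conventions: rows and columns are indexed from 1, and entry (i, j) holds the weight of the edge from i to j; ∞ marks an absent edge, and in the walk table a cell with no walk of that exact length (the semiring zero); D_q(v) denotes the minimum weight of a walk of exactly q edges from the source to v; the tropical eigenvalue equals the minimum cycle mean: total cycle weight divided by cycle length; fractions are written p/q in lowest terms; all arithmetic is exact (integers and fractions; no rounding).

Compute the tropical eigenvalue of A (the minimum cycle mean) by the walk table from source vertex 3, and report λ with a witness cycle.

q=0: [∞, ∞, 0, ∞]
q=1: [-3, 6, 14, 7]
q=2: [11, 0, -3, -4]
q=3: [-6, -11, -9, -7]
q=4: [-12, -14, -20, -15]
Optimal cycle mean attained by: cycle 2->4->2, total (-4) + (-7), length 2.
Answer: λ = -11/2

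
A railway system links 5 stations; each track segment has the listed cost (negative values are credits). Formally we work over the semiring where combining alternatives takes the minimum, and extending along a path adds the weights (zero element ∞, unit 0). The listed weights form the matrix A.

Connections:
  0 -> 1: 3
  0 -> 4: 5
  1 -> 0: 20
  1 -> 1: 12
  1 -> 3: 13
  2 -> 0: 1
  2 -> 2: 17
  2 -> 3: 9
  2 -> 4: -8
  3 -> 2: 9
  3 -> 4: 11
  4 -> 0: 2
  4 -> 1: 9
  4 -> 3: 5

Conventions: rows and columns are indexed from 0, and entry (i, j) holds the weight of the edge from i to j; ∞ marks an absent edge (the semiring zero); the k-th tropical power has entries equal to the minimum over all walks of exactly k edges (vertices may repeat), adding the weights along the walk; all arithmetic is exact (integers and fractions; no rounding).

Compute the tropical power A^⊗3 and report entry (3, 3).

A^⊗2:
  [7, 14, ∞, 10, ∞]
  [32, 23, 22, 25, 24]
  [-6, 1, 18, -3, 6]
  [10, 20, 26, 16, 1]
  [29, 5, 14, 22, 7]
A^⊗3:
  [34, 10, 19, 27, 12]
  [23, 33, 34, 29, 14]
  [8, -3, 6, 11, -1]
  [3, 10, 25, 6, 15]
  [9, 16, 31, 12, 6]
Key observation: the optimum is the walk 3->2->4->3, with weight 9 + (-8) + 5 = 6.
Optimal value attained by: walk 3->2->4->3.
Answer: (A^⊗3)[3][3] = 6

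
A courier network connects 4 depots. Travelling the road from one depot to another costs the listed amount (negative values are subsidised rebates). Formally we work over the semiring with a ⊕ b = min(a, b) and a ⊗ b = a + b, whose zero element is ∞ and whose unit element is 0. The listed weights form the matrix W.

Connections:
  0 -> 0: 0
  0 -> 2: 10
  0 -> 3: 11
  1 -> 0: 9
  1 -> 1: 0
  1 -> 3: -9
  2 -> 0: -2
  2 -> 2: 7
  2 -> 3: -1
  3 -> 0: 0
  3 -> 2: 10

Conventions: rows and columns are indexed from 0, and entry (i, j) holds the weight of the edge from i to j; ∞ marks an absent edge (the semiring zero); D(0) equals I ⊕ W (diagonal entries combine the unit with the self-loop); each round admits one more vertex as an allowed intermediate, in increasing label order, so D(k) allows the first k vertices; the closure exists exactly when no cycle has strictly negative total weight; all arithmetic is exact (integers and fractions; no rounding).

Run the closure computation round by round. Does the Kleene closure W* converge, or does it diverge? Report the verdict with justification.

D(0):
  [0, ∞, 10, 11]
  [9, 0, ∞, -9]
  [-2, ∞, 0, -1]
  [0, ∞, 10, 0]
D(1):
  [0, ∞, 10, 11]
  [9, 0, 19, -9]
  [-2, ∞, 0, -1]
  [0, ∞, 10, 0]
D(2):
  [0, ∞, 10, 11]
  [9, 0, 19, -9]
  [-2, ∞, 0, -1]
  [0, ∞, 10, 0]
D(3):
  [0, ∞, 10, 9]
  [9, 0, 19, -9]
  [-2, ∞, 0, -1]
  [0, ∞, 10, 0]
D(4):
  [0, ∞, 10, 9]
  [-9, 0, 1, -9]
  [-2, ∞, 0, -1]
  [0, ∞, 10, 0]
Key observation: every diagonal entry stays at the unit through all rounds, so no improving cycle exists.
Answer: CONVERGES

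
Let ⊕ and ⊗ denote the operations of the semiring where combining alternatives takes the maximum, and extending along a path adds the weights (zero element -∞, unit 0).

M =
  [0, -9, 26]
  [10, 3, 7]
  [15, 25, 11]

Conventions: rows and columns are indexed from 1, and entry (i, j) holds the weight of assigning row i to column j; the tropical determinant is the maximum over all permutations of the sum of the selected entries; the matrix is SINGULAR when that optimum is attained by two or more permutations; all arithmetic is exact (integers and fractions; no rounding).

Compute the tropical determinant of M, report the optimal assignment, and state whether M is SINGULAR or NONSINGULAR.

σ = (1, 2, 3): 0 + 3 + 11 = 14
σ = (1, 3, 2): 0 + 7 + 25 = 32
σ = (2, 1, 3): (-9) + 10 + 11 = 12
σ = (2, 3, 1): (-9) + 7 + 15 = 13
σ = (3, 1, 2): 26 + 10 + 25 = 61
σ = (3, 2, 1): 26 + 3 + 15 = 44
Optimal value attained by: σ = (3, 1, 2).
Answer: det⊕(M) = 61; verdict: NONSINGULAR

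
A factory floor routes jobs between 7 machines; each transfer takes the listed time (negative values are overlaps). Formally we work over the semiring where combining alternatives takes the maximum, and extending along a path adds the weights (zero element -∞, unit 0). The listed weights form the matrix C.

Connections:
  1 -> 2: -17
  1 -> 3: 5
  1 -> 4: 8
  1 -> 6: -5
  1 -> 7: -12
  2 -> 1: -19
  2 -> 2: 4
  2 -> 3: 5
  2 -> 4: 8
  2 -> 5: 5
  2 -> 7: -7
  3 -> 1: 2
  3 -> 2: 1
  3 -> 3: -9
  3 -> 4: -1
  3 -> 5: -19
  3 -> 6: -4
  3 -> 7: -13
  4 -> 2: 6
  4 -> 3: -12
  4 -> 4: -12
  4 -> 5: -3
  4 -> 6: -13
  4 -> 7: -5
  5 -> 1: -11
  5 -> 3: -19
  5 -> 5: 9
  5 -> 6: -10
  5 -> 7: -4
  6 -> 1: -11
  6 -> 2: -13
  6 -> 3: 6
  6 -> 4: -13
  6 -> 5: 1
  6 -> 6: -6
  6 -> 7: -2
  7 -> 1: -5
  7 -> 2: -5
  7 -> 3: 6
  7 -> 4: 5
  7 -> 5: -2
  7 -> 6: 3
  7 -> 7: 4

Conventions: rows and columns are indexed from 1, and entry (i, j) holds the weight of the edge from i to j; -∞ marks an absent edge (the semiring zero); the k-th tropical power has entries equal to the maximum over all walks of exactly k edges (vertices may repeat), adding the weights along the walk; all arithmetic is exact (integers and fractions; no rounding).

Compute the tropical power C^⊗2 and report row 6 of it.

C^⊗2:
  [7, 14, 1, 4, 5, 1, 3]
  [7, 14, 9, 12, 14, 1, 3]
  [-7, 5, 7, 10, 6, -3, -6]
  [-10, 10, 11, 14, 11, -2, -1]
  [-2, -9, 2, 1, 18, -1, 5]
  [8, 7, 4, 5, 10, 2, 2]
  [8, 11, 10, 9, 7, 7, 8]
Answer: row 6 of C^⊗2 = [8, 7, 4, 5, 10, 2, 2]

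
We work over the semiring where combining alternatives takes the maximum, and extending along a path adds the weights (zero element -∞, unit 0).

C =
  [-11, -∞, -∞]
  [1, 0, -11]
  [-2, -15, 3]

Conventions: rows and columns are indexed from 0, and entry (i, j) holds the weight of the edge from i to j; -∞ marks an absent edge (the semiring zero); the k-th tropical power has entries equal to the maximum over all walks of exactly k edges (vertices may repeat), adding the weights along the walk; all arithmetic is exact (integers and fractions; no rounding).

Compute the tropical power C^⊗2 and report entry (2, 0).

C^⊗2:
  [-22, -∞, -∞]
  [1, 0, -8]
  [1, -12, 6]
Key observation: the optimum is the walk 2->2->0, with weight 3 + (-2) = 1.
Optimal value attained by: walk 2->2->0.
Answer: (C^⊗2)[2][0] = 1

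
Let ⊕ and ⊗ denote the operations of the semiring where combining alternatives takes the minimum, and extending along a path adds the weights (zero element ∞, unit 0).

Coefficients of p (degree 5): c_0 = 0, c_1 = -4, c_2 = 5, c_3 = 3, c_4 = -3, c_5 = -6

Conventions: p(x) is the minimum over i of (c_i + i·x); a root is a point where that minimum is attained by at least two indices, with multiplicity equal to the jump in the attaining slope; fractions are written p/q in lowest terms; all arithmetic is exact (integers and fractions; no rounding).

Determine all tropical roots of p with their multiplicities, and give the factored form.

hull edge (i=0, c=0) to (i=1, c=-4): slope -4, span 1
hull edge (i=1, c=-4) to (i=5, c=-6): slope -1/2, span 4
Factored form: p(x) = -6 ⊗ (x ⊕ 1/2) ⊗ (x ⊕ 1/2) ⊗ (x ⊕ 1/2) ⊗ (x ⊕ 1/2) ⊗ (x ⊕ 4)
Answer: roots = 1/2 (mult 4), 4 (mult 1)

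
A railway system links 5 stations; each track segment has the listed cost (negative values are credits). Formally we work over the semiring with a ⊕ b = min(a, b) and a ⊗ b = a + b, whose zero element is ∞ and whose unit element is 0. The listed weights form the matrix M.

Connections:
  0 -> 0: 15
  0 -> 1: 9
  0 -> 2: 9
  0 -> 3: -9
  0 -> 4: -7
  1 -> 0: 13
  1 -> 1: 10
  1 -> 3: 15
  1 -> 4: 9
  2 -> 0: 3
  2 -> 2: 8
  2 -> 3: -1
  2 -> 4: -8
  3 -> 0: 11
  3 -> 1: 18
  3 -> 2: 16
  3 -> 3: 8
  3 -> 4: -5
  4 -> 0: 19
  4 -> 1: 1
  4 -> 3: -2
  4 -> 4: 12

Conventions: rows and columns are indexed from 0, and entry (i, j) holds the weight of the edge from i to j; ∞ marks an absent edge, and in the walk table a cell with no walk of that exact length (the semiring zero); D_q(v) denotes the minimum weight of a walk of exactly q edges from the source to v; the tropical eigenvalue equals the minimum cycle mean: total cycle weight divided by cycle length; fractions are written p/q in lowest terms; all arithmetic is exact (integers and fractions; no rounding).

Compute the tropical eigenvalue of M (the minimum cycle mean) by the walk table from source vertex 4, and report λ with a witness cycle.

q=0: [∞, ∞, ∞, ∞, 0]
q=1: [19, 1, ∞, -2, 12]
q=2: [9, 11, 14, 6, -7]
q=3: [12, -6, 18, -9, 1]
q=4: [2, 2, 7, -1, -14]
q=5: [5, -13, 11, -16, -6]
Optimal cycle mean attained by: cycle 3->4->3, total (-5) + (-2), length 2.
Answer: λ = -7/2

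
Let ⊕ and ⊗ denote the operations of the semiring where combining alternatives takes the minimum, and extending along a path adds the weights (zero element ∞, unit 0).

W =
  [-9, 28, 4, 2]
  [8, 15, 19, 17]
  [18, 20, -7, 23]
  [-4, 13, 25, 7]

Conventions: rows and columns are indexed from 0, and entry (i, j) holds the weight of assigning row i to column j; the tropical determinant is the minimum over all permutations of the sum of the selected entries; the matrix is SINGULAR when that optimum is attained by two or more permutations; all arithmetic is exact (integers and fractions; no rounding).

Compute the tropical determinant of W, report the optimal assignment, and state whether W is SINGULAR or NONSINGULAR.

σ = (0, 1, 2, 3): (-9) + 15 + (-7) + 7 = 6
σ = (0, 1, 3, 2): (-9) + 15 + 23 + 25 = 54
σ = (0, 2, 1, 3): (-9) + 19 + 20 + 7 = 37
σ = (0, 2, 3, 1): (-9) + 19 + 23 + 13 = 46
σ = (0, 3, 1, 2): (-9) + 17 + 20 + 25 = 53
σ = (0, 3, 2, 1): (-9) + 17 + (-7) + 13 = 14
σ = (1, 0, 2, 3): 28 + 8 + (-7) + 7 = 36
σ = (1, 0, 3, 2): 28 + 8 + 23 + 25 = 84
σ = (1, 2, 0, 3): 28 + 19 + 18 + 7 = 72
σ = (1, 2, 3, 0): 28 + 19 + 23 + (-4) = 66
σ = (1, 3, 0, 2): 28 + 17 + 18 + 25 = 88
σ = (1, 3, 2, 0): 28 + 17 + (-7) + (-4) = 34
σ = (2, 0, 1, 3): 4 + 8 + 20 + 7 = 39
σ = (2, 0, 3, 1): 4 + 8 + 23 + 13 = 48
σ = (2, 1, 0, 3): 4 + 15 + 18 + 7 = 44
σ = (2, 1, 3, 0): 4 + 15 + 23 + (-4) = 38
σ = (2, 3, 0, 1): 4 + 17 + 18 + 13 = 52
σ = (2, 3, 1, 0): 4 + 17 + 20 + (-4) = 37
σ = (3, 0, 1, 2): 2 + 8 + 20 + 25 = 55
σ = (3, 0, 2, 1): 2 + 8 + (-7) + 13 = 16
σ = (3, 1, 0, 2): 2 + 15 + 18 + 25 = 60
σ = (3, 1, 2, 0): 2 + 15 + (-7) + (-4) = 6
σ = (3, 2, 0, 1): 2 + 19 + 18 + 13 = 52
σ = (3, 2, 1, 0): 2 + 19 + 20 + (-4) = 37
Optimal value attained by: σ = (0, 1, 2, 3).
Answer: det⊕(W) = 6; verdict: SINGULAR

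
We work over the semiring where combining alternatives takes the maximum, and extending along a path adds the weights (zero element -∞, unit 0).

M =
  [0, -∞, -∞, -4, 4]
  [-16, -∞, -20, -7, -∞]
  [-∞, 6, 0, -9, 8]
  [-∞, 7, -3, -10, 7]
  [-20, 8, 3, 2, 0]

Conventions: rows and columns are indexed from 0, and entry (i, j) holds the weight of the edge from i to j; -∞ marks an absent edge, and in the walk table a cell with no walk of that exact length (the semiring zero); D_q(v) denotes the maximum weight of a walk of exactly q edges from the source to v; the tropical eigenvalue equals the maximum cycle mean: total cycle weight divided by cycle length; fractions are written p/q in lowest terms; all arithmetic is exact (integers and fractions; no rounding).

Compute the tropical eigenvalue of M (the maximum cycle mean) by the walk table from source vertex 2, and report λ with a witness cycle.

q=0: [-∞, -∞, 0, -∞, -∞]
q=1: [-∞, 6, 0, -9, 8]
q=2: [-10, 16, 11, 10, 8]
q=3: [0, 17, 11, 10, 19]
q=4: [1, 27, 22, 21, 19]
q=5: [11, 28, 22, 21, 30]
Optimal cycle mean attained by: cycle 2->4->2, total 8 + 3, length 2.
Answer: λ = 11/2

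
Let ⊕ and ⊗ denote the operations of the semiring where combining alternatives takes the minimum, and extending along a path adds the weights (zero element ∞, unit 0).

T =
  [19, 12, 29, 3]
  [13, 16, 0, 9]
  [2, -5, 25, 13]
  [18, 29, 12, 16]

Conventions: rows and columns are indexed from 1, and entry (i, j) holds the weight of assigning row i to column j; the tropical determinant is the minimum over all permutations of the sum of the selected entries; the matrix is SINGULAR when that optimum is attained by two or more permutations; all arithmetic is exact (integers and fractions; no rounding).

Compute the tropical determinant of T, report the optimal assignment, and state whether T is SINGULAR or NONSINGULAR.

σ = (1, 2, 3, 4): 19 + 16 + 25 + 16 = 76
σ = (1, 2, 4, 3): 19 + 16 + 13 + 12 = 60
σ = (1, 3, 2, 4): 19 + 0 + (-5) + 16 = 30
σ = (1, 3, 4, 2): 19 + 0 + 13 + 29 = 61
σ = (1, 4, 2, 3): 19 + 9 + (-5) + 12 = 35
σ = (1, 4, 3, 2): 19 + 9 + 25 + 29 = 82
σ = (2, 1, 3, 4): 12 + 13 + 25 + 16 = 66
σ = (2, 1, 4, 3): 12 + 13 + 13 + 12 = 50
σ = (2, 3, 1, 4): 12 + 0 + 2 + 16 = 30
σ = (2, 3, 4, 1): 12 + 0 + 13 + 18 = 43
σ = (2, 4, 1, 3): 12 + 9 + 2 + 12 = 35
σ = (2, 4, 3, 1): 12 + 9 + 25 + 18 = 64
σ = (3, 1, 2, 4): 29 + 13 + (-5) + 16 = 53
σ = (3, 1, 4, 2): 29 + 13 + 13 + 29 = 84
σ = (3, 2, 1, 4): 29 + 16 + 2 + 16 = 63
σ = (3, 2, 4, 1): 29 + 16 + 13 + 18 = 76
σ = (3, 4, 1, 2): 29 + 9 + 2 + 29 = 69
σ = (3, 4, 2, 1): 29 + 9 + (-5) + 18 = 51
σ = (4, 1, 2, 3): 3 + 13 + (-5) + 12 = 23
σ = (4, 1, 3, 2): 3 + 13 + 25 + 29 = 70
σ = (4, 2, 1, 3): 3 + 16 + 2 + 12 = 33
σ = (4, 2, 3, 1): 3 + 16 + 25 + 18 = 62
σ = (4, 3, 1, 2): 3 + 0 + 2 + 29 = 34
σ = (4, 3, 2, 1): 3 + 0 + (-5) + 18 = 16
Optimal value attained by: σ = (4, 3, 2, 1).
Answer: det⊕(T) = 16; verdict: NONSINGULAR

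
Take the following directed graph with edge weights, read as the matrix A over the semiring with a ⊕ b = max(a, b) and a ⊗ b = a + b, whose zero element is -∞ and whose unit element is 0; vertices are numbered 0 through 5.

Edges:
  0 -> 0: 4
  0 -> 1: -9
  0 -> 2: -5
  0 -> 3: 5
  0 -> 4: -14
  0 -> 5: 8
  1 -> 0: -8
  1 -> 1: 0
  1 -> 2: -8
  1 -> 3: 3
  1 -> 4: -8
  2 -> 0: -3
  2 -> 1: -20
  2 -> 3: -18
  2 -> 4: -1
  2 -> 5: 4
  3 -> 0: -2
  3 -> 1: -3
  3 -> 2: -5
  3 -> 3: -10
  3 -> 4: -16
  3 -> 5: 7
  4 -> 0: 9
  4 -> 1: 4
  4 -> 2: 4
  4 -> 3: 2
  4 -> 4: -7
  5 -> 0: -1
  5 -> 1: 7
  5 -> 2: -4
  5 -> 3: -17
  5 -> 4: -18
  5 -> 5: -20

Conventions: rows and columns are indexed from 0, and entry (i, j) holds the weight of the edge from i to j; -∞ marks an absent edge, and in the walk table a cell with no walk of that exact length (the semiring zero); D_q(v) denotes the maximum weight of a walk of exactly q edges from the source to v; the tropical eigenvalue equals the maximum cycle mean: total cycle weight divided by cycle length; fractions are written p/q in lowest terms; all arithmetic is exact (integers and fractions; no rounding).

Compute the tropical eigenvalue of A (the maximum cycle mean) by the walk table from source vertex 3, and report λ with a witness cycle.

q=0: [-∞, -∞, -∞, 0, -∞, -∞]
q=1: [-2, -3, -5, -10, -16, 7]
q=2: [6, 14, 3, 3, -6, 6]
q=3: [10, 14, 6, 17, 6, 14]
q=4: [15, 21, 12, 17, 6, 24]
q=5: [23, 31, 20, 24, 13, 24]
q=6: [27, 31, 23, 34, 23, 31]
Optimal cycle mean attained by: cycle 1->3->5->1, total 3 + 7 + 7, length 3.
Answer: λ = 17/3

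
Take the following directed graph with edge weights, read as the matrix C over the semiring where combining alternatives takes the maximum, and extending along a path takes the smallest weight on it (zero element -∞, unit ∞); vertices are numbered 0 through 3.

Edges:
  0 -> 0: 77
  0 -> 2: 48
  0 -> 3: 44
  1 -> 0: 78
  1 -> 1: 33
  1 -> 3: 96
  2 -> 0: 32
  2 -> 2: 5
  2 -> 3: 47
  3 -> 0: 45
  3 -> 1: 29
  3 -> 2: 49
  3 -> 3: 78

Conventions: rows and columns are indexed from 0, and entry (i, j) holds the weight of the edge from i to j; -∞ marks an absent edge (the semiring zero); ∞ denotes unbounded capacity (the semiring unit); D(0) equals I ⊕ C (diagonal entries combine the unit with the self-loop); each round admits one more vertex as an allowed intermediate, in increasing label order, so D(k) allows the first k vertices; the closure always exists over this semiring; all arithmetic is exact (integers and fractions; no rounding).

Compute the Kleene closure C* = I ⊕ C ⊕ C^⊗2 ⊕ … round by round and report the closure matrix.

D(0):
  [∞, -∞, 48, 44]
  [78, ∞, -∞, 96]
  [32, -∞, ∞, 47]
  [45, 29, 49, ∞]
D(1):
  [∞, -∞, 48, 44]
  [78, ∞, 48, 96]
  [32, -∞, ∞, 47]
  [45, 29, 49, ∞]
D(2):
  [∞, -∞, 48, 44]
  [78, ∞, 48, 96]
  [32, -∞, ∞, 47]
  [45, 29, 49, ∞]
D(3):
  [∞, -∞, 48, 47]
  [78, ∞, 48, 96]
  [32, -∞, ∞, 47]
  [45, 29, 49, ∞]
D(4):
  [∞, 29, 48, 47]
  [78, ∞, 49, 96]
  [45, 29, ∞, 47]
  [45, 29, 49, ∞]
Answer: C* = [[∞, 29, 48, 47], [78, ∞, 49, 96], [45, 29, ∞, 47], [45, 29, 49, ∞]]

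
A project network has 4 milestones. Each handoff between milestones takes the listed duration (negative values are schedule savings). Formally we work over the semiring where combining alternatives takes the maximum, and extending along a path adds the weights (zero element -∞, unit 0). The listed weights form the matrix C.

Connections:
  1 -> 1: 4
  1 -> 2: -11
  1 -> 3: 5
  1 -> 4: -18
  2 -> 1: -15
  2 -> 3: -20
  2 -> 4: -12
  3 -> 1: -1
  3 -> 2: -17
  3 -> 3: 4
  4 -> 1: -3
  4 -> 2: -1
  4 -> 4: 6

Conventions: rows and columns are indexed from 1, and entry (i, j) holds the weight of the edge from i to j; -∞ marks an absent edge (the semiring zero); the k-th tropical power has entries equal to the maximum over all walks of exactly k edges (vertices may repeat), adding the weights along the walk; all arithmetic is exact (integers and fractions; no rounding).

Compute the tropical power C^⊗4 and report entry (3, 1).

C^⊗2:
  [8, -7, 9, -12]
  [-11, -13, -10, -6]
  [3, -12, 8, -19]
  [3, 5, 2, 12]
C^⊗3:
  [12, -3, 13, -6]
  [-7, -7, -6, 0]
  [7, -8, 12, -13]
  [9, 11, 8, 18]
C^⊗4:
  [16, 1, 17, 0]
  [-3, -1, -2, 6]
  [11, -4, 16, -7]
  [15, 17, 14, 24]
Key observation: the optimum is the walk 3->1->1->1->1, with weight (-1) + 4 + 4 + 4 = 11.
Optimal value attained by: walk 3->1->1->1->1.
Answer: (C^⊗4)[3][1] = 11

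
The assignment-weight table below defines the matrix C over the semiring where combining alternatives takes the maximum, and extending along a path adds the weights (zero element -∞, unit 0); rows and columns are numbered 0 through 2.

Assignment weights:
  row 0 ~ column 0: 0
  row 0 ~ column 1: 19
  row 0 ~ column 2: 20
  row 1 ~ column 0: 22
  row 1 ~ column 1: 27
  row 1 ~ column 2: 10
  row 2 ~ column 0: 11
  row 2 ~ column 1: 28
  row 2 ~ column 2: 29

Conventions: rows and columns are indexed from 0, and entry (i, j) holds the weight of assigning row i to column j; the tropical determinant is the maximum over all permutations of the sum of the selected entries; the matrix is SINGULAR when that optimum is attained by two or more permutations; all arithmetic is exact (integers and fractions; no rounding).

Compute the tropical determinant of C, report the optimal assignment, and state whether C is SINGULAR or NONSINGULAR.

σ = (0, 1, 2): 0 + 27 + 29 = 56
σ = (0, 2, 1): 0 + 10 + 28 = 38
σ = (1, 0, 2): 19 + 22 + 29 = 70
σ = (1, 2, 0): 19 + 10 + 11 = 40
σ = (2, 0, 1): 20 + 22 + 28 = 70
σ = (2, 1, 0): 20 + 27 + 11 = 58
Optimal value attained by: σ = (1, 0, 2).
Answer: det⊕(C) = 70; verdict: SINGULAR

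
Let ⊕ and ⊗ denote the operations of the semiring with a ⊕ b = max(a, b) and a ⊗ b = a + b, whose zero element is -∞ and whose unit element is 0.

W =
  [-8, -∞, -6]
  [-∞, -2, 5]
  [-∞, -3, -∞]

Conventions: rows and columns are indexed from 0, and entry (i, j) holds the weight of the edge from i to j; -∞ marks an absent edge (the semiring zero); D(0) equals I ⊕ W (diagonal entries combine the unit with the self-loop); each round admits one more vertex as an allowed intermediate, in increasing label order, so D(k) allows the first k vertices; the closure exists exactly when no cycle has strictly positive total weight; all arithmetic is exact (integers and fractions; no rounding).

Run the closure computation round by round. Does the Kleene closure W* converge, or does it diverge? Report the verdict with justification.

D(0):
  [0, -∞, -6]
  [-∞, 0, 5]
  [-∞, -3, 0]
D(1):
  [0, -∞, -6]
  [-∞, 0, 5]
  [-∞, -3, 0]
Detection: at round 2, diagonal entry (2, 2) turns strictly positive.
Key observation: the cycle 2->1->2 has total weight (-3) + 5, which is strictly positive.
Answer: DIVERGES — positive cycle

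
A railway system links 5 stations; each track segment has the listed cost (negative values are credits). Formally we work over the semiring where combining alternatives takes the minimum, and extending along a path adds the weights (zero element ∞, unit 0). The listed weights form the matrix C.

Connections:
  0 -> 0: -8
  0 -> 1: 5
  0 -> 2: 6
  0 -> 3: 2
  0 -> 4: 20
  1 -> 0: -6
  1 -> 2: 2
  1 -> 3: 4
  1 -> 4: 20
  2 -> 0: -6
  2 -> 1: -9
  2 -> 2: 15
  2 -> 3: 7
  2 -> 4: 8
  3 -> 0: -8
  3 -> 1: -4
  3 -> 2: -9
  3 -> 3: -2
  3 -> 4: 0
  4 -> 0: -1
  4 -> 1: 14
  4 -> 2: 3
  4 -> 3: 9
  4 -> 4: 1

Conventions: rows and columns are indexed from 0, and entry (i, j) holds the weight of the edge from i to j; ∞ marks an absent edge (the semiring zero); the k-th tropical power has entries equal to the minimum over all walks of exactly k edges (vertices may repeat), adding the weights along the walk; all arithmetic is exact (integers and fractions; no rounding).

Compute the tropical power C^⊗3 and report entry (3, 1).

C^⊗2:
  [-16, -3, -7, -6, 2]
  [-14, -7, -5, -4, 4]
  [-15, -1, -7, -5, 7]
  [-16, -18, -11, -6, -2]
  [-9, -6, 0, 1, 2]
C^⊗3:
  [-24, -16, -15, -14, -6]
  [-22, -14, -13, -12, -4]
  [-23, -16, -14, -13, -5]
  [-24, -20, -16, -14, -6]
  [-17, -9, -8, -7, 1]
Key observation: the optimum is the walk 3->3->2->1, with weight (-2) + (-9) + (-9) = -20.
Optimal value attained by: walk 3->3->2->1.
Answer: (C^⊗3)[3][1] = -20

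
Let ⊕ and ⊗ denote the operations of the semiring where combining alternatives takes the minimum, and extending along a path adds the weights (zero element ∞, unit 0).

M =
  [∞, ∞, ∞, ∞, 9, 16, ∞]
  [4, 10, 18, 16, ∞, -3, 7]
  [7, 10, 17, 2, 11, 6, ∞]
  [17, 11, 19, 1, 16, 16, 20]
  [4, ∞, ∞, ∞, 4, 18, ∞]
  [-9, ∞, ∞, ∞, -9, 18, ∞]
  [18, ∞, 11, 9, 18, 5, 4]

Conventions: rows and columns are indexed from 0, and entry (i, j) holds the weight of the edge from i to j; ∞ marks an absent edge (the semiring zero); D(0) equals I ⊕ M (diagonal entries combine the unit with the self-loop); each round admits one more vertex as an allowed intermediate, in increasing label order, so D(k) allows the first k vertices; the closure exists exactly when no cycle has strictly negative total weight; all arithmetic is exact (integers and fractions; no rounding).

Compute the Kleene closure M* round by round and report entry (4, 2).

D(0):
  [0, ∞, ∞, ∞, 9, 16, ∞]
  [4, 0, 18, 16, ∞, -3, 7]
  [7, 10, 0, 2, 11, 6, ∞]
  [17, 11, 19, 0, 16, 16, 20]
  [4, ∞, ∞, ∞, 0, 18, ∞]
  [-9, ∞, ∞, ∞, -9, 0, ∞]
  [18, ∞, 11, 9, 18, 5, 0]
D(1):
  [0, ∞, ∞, ∞, 9, 16, ∞]
  [4, 0, 18, 16, 13, -3, 7]
  [7, 10, 0, 2, 11, 6, ∞]
  [17, 11, 19, 0, 16, 16, 20]
  [4, ∞, ∞, ∞, 0, 18, ∞]
  [-9, ∞, ∞, ∞, -9, 0, ∞]
  [18, ∞, 11, 9, 18, 5, 0]
D(2):
  [0, ∞, ∞, ∞, 9, 16, ∞]
  [4, 0, 18, 16, 13, -3, 7]
  [7, 10, 0, 2, 11, 6, 17]
  [15, 11, 19, 0, 16, 8, 18]
  [4, ∞, ∞, ∞, 0, 18, ∞]
  [-9, ∞, ∞, ∞, -9, 0, ∞]
  [18, ∞, 11, 9, 18, 5, 0]
D(3):
  [0, ∞, ∞, ∞, 9, 16, ∞]
  [4, 0, 18, 16, 13, -3, 7]
  [7, 10, 0, 2, 11, 6, 17]
  [15, 11, 19, 0, 16, 8, 18]
  [4, ∞, ∞, ∞, 0, 18, ∞]
  [-9, ∞, ∞, ∞, -9, 0, ∞]
  [18, 21, 11, 9, 18, 5, 0]
D(4):
  [0, ∞, ∞, ∞, 9, 16, ∞]
  [4, 0, 18, 16, 13, -3, 7]
  [7, 10, 0, 2, 11, 6, 17]
  [15, 11, 19, 0, 16, 8, 18]
  [4, ∞, ∞, ∞, 0, 18, ∞]
  [-9, ∞, ∞, ∞, -9, 0, ∞]
  [18, 20, 11, 9, 18, 5, 0]
D(5):
  [0, ∞, ∞, ∞, 9, 16, ∞]
  [4, 0, 18, 16, 13, -3, 7]
  [7, 10, 0, 2, 11, 6, 17]
  [15, 11, 19, 0, 16, 8, 18]
  [4, ∞, ∞, ∞, 0, 18, ∞]
  [-9, ∞, ∞, ∞, -9, 0, ∞]
  [18, 20, 11, 9, 18, 5, 0]
D(6):
  [0, ∞, ∞, ∞, 7, 16, ∞]
  [-12, 0, 18, 16, -12, -3, 7]
  [-3, 10, 0, 2, -3, 6, 17]
  [-1, 11, 19, 0, -1, 8, 18]
  [4, ∞, ∞, ∞, 0, 18, ∞]
  [-9, ∞, ∞, ∞, -9, 0, ∞]
  [-4, 20, 11, 9, -4, 5, 0]
D(7):
  [0, ∞, ∞, ∞, 7, 16, ∞]
  [-12, 0, 18, 16, -12, -3, 7]
  [-3, 10, 0, 2, -3, 6, 17]
  [-1, 11, 19, 0, -1, 8, 18]
  [4, ∞, ∞, ∞, 0, 18, ∞]
  [-9, ∞, ∞, ∞, -9, 0, ∞]
  [-4, 20, 11, 9, -4, 5, 0]
Answer: M*[4][2] = ∞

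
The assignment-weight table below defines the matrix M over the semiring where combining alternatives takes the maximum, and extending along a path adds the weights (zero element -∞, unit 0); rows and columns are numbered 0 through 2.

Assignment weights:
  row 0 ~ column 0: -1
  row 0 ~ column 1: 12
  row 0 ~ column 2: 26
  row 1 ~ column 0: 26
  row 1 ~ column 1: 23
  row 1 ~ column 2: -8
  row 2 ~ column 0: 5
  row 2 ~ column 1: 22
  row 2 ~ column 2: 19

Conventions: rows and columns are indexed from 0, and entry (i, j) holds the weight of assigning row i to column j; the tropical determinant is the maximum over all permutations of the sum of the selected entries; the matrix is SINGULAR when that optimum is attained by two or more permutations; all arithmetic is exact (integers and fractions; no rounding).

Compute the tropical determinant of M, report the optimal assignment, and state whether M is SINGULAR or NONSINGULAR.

σ = (0, 1, 2): (-1) + 23 + 19 = 41
σ = (0, 2, 1): (-1) + (-8) + 22 = 13
σ = (1, 0, 2): 12 + 26 + 19 = 57
σ = (1, 2, 0): 12 + (-8) + 5 = 9
σ = (2, 0, 1): 26 + 26 + 22 = 74
σ = (2, 1, 0): 26 + 23 + 5 = 54
Optimal value attained by: σ = (2, 0, 1).
Answer: det⊕(M) = 74; verdict: NONSINGULAR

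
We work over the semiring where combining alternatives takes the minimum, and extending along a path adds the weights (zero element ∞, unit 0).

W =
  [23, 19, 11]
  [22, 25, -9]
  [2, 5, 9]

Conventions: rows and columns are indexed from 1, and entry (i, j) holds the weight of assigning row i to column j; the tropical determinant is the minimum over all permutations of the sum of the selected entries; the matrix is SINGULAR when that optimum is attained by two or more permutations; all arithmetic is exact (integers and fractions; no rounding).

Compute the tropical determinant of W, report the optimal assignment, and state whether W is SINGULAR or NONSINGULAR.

σ = (1, 2, 3): 23 + 25 + 9 = 57
σ = (1, 3, 2): 23 + (-9) + 5 = 19
σ = (2, 1, 3): 19 + 22 + 9 = 50
σ = (2, 3, 1): 19 + (-9) + 2 = 12
σ = (3, 1, 2): 11 + 22 + 5 = 38
σ = (3, 2, 1): 11 + 25 + 2 = 38
Optimal value attained by: σ = (2, 3, 1).
Answer: det⊕(W) = 12; verdict: NONSINGULAR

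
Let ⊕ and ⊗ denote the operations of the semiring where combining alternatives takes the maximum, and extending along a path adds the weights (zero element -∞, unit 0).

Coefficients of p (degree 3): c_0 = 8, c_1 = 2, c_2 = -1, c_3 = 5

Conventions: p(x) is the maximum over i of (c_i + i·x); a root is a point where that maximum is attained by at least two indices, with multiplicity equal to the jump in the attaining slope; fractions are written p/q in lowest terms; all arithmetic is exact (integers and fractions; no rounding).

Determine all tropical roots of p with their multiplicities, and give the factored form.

hull edge (i=0, c=8) to (i=3, c=5): slope -1, span 3
Factored form: p(x) = 5 ⊗ (x ⊕ 1) ⊗ (x ⊕ 1) ⊗ (x ⊕ 1)
Answer: roots = 1 (mult 3)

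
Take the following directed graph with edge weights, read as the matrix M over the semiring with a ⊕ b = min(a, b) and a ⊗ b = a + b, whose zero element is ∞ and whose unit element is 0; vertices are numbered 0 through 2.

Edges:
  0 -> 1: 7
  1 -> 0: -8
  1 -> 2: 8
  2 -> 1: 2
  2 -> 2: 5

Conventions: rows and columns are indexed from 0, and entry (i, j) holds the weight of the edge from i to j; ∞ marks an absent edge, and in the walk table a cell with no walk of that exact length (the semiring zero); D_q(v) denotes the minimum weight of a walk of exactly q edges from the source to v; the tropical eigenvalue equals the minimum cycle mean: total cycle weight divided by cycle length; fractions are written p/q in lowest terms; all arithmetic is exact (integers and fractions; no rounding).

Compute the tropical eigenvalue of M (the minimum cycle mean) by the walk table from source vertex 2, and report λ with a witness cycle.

q=0: [∞, ∞, 0]
q=1: [∞, 2, 5]
q=2: [-6, 7, 10]
q=3: [-1, 1, 15]
Optimal cycle mean attained by: cycle 0->1->0, total 7 + (-8), length 2.
Answer: λ = -1/2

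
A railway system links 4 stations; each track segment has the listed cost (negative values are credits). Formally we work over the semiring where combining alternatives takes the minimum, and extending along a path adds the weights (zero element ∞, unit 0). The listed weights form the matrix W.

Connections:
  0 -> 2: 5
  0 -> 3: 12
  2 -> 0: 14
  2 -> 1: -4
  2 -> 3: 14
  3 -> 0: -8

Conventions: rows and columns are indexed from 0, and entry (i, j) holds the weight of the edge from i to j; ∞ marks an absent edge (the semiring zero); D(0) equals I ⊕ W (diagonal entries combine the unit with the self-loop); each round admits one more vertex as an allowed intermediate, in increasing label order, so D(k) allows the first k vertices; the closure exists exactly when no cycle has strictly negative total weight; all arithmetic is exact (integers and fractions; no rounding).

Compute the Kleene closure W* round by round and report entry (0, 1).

D(0):
  [0, ∞, 5, 12]
  [∞, 0, ∞, ∞]
  [14, -4, 0, 14]
  [-8, ∞, ∞, 0]
D(1):
  [0, ∞, 5, 12]
  [∞, 0, ∞, ∞]
  [14, -4, 0, 14]
  [-8, ∞, -3, 0]
D(2):
  [0, ∞, 5, 12]
  [∞, 0, ∞, ∞]
  [14, -4, 0, 14]
  [-8, ∞, -3, 0]
D(3):
  [0, 1, 5, 12]
  [∞, 0, ∞, ∞]
  [14, -4, 0, 14]
  [-8, -7, -3, 0]
D(4):
  [0, 1, 5, 12]
  [∞, 0, ∞, ∞]
  [6, -4, 0, 14]
  [-8, -7, -3, 0]
Answer: W*[0][1] = 1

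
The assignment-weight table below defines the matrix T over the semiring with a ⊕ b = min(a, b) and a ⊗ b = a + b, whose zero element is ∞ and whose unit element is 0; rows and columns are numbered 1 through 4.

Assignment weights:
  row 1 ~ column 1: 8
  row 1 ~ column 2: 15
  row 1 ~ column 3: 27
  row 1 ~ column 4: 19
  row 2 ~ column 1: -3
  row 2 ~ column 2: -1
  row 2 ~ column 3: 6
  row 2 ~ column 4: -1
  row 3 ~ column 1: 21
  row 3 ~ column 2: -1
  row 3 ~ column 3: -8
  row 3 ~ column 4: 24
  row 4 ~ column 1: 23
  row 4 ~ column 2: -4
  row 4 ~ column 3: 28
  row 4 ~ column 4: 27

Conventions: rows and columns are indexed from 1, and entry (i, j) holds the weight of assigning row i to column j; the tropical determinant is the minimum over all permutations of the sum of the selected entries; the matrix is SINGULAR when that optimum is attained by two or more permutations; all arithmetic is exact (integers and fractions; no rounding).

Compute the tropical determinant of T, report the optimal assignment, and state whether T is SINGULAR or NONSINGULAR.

σ = (1, 2, 3, 4): 8 + (-1) + (-8) + 27 = 26
σ = (1, 2, 4, 3): 8 + (-1) + 24 + 28 = 59
σ = (1, 3, 2, 4): 8 + 6 + (-1) + 27 = 40
σ = (1, 3, 4, 2): 8 + 6 + 24 + (-4) = 34
σ = (1, 4, 2, 3): 8 + (-1) + (-1) + 28 = 34
σ = (1, 4, 3, 2): 8 + (-1) + (-8) + (-4) = -5
σ = (2, 1, 3, 4): 15 + (-3) + (-8) + 27 = 31
σ = (2, 1, 4, 3): 15 + (-3) + 24 + 28 = 64
σ = (2, 3, 1, 4): 15 + 6 + 21 + 27 = 69
σ = (2, 3, 4, 1): 15 + 6 + 24 + 23 = 68
σ = (2, 4, 1, 3): 15 + (-1) + 21 + 28 = 63
σ = (2, 4, 3, 1): 15 + (-1) + (-8) + 23 = 29
σ = (3, 1, 2, 4): 27 + (-3) + (-1) + 27 = 50
σ = (3, 1, 4, 2): 27 + (-3) + 24 + (-4) = 44
σ = (3, 2, 1, 4): 27 + (-1) + 21 + 27 = 74
σ = (3, 2, 4, 1): 27 + (-1) + 24 + 23 = 73
σ = (3, 4, 1, 2): 27 + (-1) + 21 + (-4) = 43
σ = (3, 4, 2, 1): 27 + (-1) + (-1) + 23 = 48
σ = (4, 1, 2, 3): 19 + (-3) + (-1) + 28 = 43
σ = (4, 1, 3, 2): 19 + (-3) + (-8) + (-4) = 4
σ = (4, 2, 1, 3): 19 + (-1) + 21 + 28 = 67
σ = (4, 2, 3, 1): 19 + (-1) + (-8) + 23 = 33
σ = (4, 3, 1, 2): 19 + 6 + 21 + (-4) = 42
σ = (4, 3, 2, 1): 19 + 6 + (-1) + 23 = 47
Optimal value attained by: σ = (1, 4, 3, 2).
Answer: det⊕(T) = -5; verdict: NONSINGULAR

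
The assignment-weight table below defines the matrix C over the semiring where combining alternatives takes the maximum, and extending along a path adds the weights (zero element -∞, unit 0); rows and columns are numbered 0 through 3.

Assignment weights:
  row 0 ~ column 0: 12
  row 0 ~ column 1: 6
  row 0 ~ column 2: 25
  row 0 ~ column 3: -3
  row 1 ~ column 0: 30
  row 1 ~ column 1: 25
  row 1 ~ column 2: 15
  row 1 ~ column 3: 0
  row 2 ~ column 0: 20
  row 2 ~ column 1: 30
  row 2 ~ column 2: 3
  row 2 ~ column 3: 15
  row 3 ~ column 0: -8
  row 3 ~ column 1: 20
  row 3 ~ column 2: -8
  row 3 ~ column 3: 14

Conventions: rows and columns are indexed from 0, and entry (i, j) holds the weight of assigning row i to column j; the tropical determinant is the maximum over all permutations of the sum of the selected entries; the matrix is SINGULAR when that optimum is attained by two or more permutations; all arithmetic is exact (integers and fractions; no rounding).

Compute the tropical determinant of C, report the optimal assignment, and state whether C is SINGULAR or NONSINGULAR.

σ = (0, 1, 2, 3): 12 + 25 + 3 + 14 = 54
σ = (0, 1, 3, 2): 12 + 25 + 15 + (-8) = 44
σ = (0, 2, 1, 3): 12 + 15 + 30 + 14 = 71
σ = (0, 2, 3, 1): 12 + 15 + 15 + 20 = 62
σ = (0, 3, 1, 2): 12 + 0 + 30 + (-8) = 34
σ = (0, 3, 2, 1): 12 + 0 + 3 + 20 = 35
σ = (1, 0, 2, 3): 6 + 30 + 3 + 14 = 53
σ = (1, 0, 3, 2): 6 + 30 + 15 + (-8) = 43
σ = (1, 2, 0, 3): 6 + 15 + 20 + 14 = 55
σ = (1, 2, 3, 0): 6 + 15 + 15 + (-8) = 28
σ = (1, 3, 0, 2): 6 + 0 + 20 + (-8) = 18
σ = (1, 3, 2, 0): 6 + 0 + 3 + (-8) = 1
σ = (2, 0, 1, 3): 25 + 30 + 30 + 14 = 99
σ = (2, 0, 3, 1): 25 + 30 + 15 + 20 = 90
σ = (2, 1, 0, 3): 25 + 25 + 20 + 14 = 84
σ = (2, 1, 3, 0): 25 + 25 + 15 + (-8) = 57
σ = (2, 3, 0, 1): 25 + 0 + 20 + 20 = 65
σ = (2, 3, 1, 0): 25 + 0 + 30 + (-8) = 47
σ = (3, 0, 1, 2): (-3) + 30 + 30 + (-8) = 49
σ = (3, 0, 2, 1): (-3) + 30 + 3 + 20 = 50
σ = (3, 1, 0, 2): (-3) + 25 + 20 + (-8) = 34
σ = (3, 1, 2, 0): (-3) + 25 + 3 + (-8) = 17
σ = (3, 2, 0, 1): (-3) + 15 + 20 + 20 = 52
σ = (3, 2, 1, 0): (-3) + 15 + 30 + (-8) = 34
Optimal value attained by: σ = (2, 0, 1, 3).
Answer: det⊕(C) = 99; verdict: NONSINGULAR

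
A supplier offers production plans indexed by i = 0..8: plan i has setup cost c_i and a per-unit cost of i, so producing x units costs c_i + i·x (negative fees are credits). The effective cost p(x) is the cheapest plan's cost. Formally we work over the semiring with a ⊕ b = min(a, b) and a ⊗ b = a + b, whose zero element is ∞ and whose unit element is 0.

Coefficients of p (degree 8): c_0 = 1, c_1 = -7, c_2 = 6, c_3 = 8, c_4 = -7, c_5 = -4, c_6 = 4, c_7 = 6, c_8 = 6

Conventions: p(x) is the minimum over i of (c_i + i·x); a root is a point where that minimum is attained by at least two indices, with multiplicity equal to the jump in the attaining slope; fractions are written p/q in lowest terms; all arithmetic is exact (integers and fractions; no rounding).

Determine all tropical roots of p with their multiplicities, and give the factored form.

hull edge (i=0, c=1) to (i=1, c=-7): slope -8, span 1
hull edge (i=1, c=-7) to (i=4, c=-7): slope 0, span 3
hull edge (i=4, c=-7) to (i=5, c=-4): slope 3, span 1
hull edge (i=5, c=-4) to (i=8, c=6): slope 10/3, span 3
Factored form: p(x) = 6 ⊗ (x ⊕ (-10/3)) ⊗ (x ⊕ (-10/3)) ⊗ (x ⊕ (-10/3)) ⊗ (x ⊕ (-3)) ⊗ (x ⊕ 0) ⊗ (x ⊕ 0) ⊗ (x ⊕ 0) ⊗ (x ⊕ 8)
Answer: roots = -10/3 (mult 3), -3 (mult 1), 0 (mult 3), 8 (mult 1)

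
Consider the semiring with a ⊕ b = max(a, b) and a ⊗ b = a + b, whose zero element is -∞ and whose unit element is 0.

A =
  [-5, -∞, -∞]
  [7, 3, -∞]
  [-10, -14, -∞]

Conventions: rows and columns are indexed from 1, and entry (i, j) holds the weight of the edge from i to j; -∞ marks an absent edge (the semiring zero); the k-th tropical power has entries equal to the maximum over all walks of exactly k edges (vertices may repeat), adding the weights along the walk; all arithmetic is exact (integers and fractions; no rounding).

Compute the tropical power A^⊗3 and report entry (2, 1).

A^⊗2:
  [-10, -∞, -∞]
  [10, 6, -∞]
  [-7, -11, -∞]
A^⊗3:
  [-15, -∞, -∞]
  [13, 9, -∞]
  [-4, -8, -∞]
Key observation: the optimum is the walk 2->2->2->1, with weight 3 + 3 + 7 = 13.
Optimal value attained by: walk 2->2->2->1.
Answer: (A^⊗3)[2][1] = 13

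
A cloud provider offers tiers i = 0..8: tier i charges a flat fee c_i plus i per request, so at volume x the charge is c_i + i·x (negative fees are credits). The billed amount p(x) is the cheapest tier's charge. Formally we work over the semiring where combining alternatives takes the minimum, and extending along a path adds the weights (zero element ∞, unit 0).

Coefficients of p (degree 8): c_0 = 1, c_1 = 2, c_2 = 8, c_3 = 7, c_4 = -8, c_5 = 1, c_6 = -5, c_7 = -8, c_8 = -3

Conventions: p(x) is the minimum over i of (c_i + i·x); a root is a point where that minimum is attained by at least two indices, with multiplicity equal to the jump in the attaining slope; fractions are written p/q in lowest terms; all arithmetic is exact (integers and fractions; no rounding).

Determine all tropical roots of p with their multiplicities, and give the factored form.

hull edge (i=0, c=1) to (i=4, c=-8): slope -9/4, span 4
hull edge (i=4, c=-8) to (i=7, c=-8): slope 0, span 3
hull edge (i=7, c=-8) to (i=8, c=-3): slope 5, span 1
Factored form: p(x) = -3 ⊗ (x ⊕ (-5)) ⊗ (x ⊕ 0) ⊗ (x ⊕ 0) ⊗ (x ⊕ 0) ⊗ (x ⊕ 9/4) ⊗ (x ⊕ 9/4) ⊗ (x ⊕ 9/4) ⊗ (x ⊕ 9/4)
Answer: roots = -5 (mult 1), 0 (mult 3), 9/4 (mult 4)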